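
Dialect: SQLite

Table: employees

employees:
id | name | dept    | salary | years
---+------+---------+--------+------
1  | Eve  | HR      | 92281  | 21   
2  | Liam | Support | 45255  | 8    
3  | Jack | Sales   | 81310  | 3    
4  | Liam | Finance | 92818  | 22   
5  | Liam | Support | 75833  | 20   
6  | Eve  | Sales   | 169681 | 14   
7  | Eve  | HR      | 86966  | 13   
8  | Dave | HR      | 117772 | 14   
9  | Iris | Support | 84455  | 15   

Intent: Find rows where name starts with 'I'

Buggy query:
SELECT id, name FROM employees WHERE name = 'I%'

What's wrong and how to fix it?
Bug: Wildcards only work with LIKE; '=' treats '%' as a literal character

Fix: Use LIKE for wildcard pattern matching

Corrected query:
SELECT id, name FROM employees WHERE name LIKE 'I%'

Result:
id | name
---+-----
9  | Iris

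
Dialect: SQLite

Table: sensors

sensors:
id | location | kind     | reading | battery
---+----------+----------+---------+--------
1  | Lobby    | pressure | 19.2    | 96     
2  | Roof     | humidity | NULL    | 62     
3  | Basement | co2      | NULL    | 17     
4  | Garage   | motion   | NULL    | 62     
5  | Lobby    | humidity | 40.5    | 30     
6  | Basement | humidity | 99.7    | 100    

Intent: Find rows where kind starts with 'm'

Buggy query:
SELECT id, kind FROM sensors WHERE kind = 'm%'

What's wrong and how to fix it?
Bug: '=' compares the literal string including the % character; pattern matching needs LIKE

Fix: Use LIKE for wildcard pattern matching

Corrected query:
SELECT id, kind FROM sensors WHERE kind LIKE 'm%'

Result:
id | kind  
---+-------
4  | motion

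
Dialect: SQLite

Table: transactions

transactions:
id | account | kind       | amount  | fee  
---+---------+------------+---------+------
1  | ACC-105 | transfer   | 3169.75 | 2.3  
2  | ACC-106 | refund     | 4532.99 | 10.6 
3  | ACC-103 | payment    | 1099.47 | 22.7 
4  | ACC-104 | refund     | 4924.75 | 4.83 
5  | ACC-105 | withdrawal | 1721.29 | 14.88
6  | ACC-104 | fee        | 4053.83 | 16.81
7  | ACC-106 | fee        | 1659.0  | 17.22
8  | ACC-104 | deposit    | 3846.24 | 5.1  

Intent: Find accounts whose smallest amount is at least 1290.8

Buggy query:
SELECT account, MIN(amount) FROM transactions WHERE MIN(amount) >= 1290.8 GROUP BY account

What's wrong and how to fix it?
Bug: MIN() in WHERE is a misuse of aggregate

Fix: Use HAVING for the per-group MIN condition

Corrected query:
SELECT account, MIN(amount) FROM transactions GROUP BY account HAVING MIN(amount) >= 1290.8

Result:
account | MIN(amount)
--------+------------
ACC-104 | 3846.24    
ACC-105 | 1721.29    
ACC-106 | 1659       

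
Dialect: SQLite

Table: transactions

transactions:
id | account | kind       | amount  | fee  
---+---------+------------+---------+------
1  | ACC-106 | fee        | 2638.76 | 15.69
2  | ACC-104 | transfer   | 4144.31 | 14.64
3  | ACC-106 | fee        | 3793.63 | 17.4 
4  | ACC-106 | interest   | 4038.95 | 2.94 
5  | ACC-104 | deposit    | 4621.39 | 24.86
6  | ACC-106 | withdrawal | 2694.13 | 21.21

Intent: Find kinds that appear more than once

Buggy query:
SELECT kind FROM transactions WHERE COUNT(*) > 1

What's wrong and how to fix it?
Bug: WHERE can't reference COUNT(*); aggregates are computed after WHERE

Fix: Group first, then use HAVING for the count condition

Corrected query:
SELECT kind FROM transactions GROUP BY kind HAVING COUNT(*) > 1

Result:
kind
----
fee 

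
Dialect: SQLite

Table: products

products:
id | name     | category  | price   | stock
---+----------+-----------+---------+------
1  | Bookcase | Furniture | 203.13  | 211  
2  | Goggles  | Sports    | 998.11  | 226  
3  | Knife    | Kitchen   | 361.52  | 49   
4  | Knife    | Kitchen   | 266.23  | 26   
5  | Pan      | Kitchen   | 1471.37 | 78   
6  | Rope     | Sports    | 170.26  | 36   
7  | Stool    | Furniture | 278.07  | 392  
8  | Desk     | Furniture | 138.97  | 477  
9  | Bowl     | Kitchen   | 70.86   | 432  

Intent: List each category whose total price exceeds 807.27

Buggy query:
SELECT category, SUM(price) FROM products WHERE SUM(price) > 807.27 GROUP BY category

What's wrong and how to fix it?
Bug: Aggregate functions cannot appear in a WHERE clause

Fix: Move the aggregate condition to a HAVING clause

Corrected query:
SELECT category, SUM(price) FROM products GROUP BY category HAVING SUM(price) > 807.27

Result:
category | SUM(price)
---------+-----------
Kitchen  | 2169.98   
Sports   | 1168.37   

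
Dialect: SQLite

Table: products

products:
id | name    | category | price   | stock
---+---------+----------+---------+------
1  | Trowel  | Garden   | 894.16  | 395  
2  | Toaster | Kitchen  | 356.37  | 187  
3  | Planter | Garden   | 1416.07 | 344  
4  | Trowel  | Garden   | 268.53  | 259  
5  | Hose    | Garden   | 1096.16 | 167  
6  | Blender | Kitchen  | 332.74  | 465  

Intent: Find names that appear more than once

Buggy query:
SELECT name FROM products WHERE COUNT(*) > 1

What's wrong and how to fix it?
Bug: WHERE can't reference COUNT(*); aggregates are computed after WHERE

Fix: GROUP BY name, then filter groups with HAVING COUNT(*) > 1

Corrected query:
SELECT name FROM products GROUP BY name HAVING COUNT(*) > 1

Result:
name  
------
Trowel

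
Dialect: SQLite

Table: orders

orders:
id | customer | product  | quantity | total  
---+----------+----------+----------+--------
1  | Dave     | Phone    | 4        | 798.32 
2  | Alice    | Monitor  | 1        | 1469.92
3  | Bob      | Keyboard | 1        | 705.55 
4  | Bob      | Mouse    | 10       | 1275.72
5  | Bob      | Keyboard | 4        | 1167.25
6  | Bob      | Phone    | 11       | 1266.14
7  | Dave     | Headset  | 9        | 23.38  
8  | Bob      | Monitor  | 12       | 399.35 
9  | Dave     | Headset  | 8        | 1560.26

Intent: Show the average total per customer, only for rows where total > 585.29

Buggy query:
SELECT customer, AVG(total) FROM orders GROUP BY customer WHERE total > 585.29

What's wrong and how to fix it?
Bug: WHERE cannot follow GROUP BY

Fix: Move the WHERE clause before GROUP BY

Corrected query:
SELECT customer, AVG(total) FROM orders WHERE total > 585.29 GROUP BY customer

Result:
customer | AVG(total)
---------+-----------
Alice    | 1469.92   
Bob      | 1103.665  
Dave     | 1179.29   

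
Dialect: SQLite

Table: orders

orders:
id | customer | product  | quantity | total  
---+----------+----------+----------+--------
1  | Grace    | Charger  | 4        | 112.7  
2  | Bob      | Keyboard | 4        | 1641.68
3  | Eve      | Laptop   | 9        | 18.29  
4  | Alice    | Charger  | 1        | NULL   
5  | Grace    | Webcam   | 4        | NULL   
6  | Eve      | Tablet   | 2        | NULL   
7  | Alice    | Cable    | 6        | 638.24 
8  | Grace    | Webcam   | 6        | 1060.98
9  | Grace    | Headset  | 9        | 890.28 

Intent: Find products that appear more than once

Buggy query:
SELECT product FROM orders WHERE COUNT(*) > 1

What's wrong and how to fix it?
Bug: COUNT(*) is an aggregate and cannot be used in WHERE

Fix: GROUP BY product, then filter groups with HAVING COUNT(*) > 1

Corrected query:
SELECT product FROM orders GROUP BY product HAVING COUNT(*) > 1

Result:
product
-------
Charger
Webcam 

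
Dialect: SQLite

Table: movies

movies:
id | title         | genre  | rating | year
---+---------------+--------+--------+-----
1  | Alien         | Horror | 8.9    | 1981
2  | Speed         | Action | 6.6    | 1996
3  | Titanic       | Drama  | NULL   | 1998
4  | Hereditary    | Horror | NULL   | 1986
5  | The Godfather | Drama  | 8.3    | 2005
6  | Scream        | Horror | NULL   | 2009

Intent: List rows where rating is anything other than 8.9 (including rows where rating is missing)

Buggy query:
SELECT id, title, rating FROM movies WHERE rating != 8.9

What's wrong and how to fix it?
Bug: 'rating != 8.9' is unknown when rating is NULL, so NULL rows are silently excluded

Fix: Add an explicit OR rating IS NULL to include the missing-value rows

Corrected query:
SELECT id, title, rating FROM movies WHERE rating != 8.9 OR rating IS NULL

Result:
id | title         | rating
---+---------------+-------
2  | Speed         | 6.6   
3  | Titanic       | NULL  
4  | Hereditary    | NULL  
5  | The Godfather | 8.3   
6  | Scream        | NULL  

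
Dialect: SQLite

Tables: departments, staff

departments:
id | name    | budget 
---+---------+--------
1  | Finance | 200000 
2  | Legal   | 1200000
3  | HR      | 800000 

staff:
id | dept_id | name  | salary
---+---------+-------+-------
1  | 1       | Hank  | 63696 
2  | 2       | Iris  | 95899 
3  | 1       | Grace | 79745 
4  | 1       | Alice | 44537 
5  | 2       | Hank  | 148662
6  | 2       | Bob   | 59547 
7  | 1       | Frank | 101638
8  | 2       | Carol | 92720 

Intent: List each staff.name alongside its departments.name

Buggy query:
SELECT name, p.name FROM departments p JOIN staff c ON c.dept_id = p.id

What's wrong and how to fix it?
Bug: 'name' exists in both joined tables, so the database can't tell which one is meant

Fix: Qualify the column with its table alias (c.name)

Corrected query:
SELECT c.name, p.name FROM departments p JOIN staff c ON c.dept_id = p.id

Result:
name  | name   
------+--------
Hank  | Finance
Iris  | Legal  
Grace | Finance
Alice | Finance
Hank  | Legal  
Bob   | Legal  
Frank | Finance
Carol | Legal  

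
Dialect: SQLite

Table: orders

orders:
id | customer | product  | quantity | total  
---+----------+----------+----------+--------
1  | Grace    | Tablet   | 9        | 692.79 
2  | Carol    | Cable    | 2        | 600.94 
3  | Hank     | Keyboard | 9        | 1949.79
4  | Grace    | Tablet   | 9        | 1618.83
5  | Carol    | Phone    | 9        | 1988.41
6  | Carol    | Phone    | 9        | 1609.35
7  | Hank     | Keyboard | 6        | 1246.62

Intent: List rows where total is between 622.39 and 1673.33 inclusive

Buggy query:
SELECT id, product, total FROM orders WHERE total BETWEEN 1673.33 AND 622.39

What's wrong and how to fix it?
Bug: The bounds are reversed; BETWEEN a AND b requires a <= b to match anything

Fix: Swap the bounds so the smaller value comes first

Corrected query:
SELECT id, product, total FROM orders WHERE total BETWEEN 622.39 AND 1673.33

Result:
id | product  | total  
---+----------+--------
1  | Tablet   | 692.79 
4  | Tablet   | 1618.83
6  | Phone    | 1609.35
7  | Keyboard | 1246.62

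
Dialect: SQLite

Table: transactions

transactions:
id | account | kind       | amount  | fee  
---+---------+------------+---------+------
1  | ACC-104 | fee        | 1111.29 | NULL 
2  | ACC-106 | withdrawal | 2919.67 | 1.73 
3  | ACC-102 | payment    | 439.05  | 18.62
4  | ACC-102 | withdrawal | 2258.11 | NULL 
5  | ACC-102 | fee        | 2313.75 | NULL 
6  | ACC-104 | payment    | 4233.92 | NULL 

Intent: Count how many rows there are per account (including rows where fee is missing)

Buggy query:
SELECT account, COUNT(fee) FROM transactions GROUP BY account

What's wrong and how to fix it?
Bug: COUNT(fee) skips NULLs, so groups with missing fee are undercounted

Fix: Use COUNT(*) to count all rows regardless of NULL

Corrected query:
SELECT account, COUNT(*) FROM transactions GROUP BY account

Result:
account | COUNT(*)
--------+---------
ACC-102 | 3       
ACC-104 | 2       
ACC-106 | 1       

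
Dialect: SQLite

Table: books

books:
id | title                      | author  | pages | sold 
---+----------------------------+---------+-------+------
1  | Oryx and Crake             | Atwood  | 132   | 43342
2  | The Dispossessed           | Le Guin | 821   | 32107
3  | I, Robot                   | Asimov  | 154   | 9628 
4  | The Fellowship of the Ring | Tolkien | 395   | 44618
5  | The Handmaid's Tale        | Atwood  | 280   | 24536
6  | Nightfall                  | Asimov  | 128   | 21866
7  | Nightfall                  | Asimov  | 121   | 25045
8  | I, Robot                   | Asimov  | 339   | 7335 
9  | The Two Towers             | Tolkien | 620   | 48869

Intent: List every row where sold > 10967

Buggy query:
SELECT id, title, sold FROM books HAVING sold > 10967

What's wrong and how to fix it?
Bug: HAVING filters the output of aggregation, but this query has no GROUP BY and no aggregate functions, so SQLite rejects it (HAVING clause on a non-aggregate query); the condition here is per row

Fix: Use WHERE for row-level filtering

Corrected query:
SELECT id, title, sold FROM books WHERE sold > 10967

Result:
id | title                      | sold 
---+----------------------------+------
1  | Oryx and Crake             | 43342
2  | The Dispossessed           | 32107
4  | The Fellowship of the Ring | 44618
5  | The Handmaid's Tale        | 24536
6  | Nightfall                  | 21866
7  | Nightfall                  | 25045
9  | The Two Towers             | 48869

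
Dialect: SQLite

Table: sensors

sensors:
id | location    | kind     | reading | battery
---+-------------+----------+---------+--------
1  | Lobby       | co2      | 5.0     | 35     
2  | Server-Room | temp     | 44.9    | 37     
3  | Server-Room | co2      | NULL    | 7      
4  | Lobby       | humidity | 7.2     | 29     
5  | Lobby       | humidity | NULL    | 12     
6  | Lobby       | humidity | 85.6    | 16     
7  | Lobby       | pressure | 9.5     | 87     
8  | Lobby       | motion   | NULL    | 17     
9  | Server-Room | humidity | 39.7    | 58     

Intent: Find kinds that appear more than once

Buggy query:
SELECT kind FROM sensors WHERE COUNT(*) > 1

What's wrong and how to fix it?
Bug: WHERE can't reference COUNT(*); aggregates are computed after WHERE

Fix: Group first, then use HAVING for the count condition

Corrected query:
SELECT kind FROM sensors GROUP BY kind HAVING COUNT(*) > 1

Result:
kind    
--------
co2     
humidity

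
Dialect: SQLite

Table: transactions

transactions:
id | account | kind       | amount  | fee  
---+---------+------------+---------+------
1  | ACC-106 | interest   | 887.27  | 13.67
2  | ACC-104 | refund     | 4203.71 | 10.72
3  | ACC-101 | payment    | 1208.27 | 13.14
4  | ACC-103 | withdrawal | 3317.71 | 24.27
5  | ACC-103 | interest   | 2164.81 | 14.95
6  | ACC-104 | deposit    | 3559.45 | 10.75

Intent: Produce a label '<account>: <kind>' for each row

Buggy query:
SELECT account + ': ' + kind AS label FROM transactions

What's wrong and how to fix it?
Bug: '+' is numeric addition; on text columns SQLite converts them to 0 instead of concatenating

Fix: Replace + with || to concatenate text

Corrected query:
SELECT account || ': ' || kind AS label FROM transactions

Result:
label              
-------------------
ACC-106: interest  
ACC-104: refund    
ACC-101: payment   
ACC-103: withdrawal
ACC-103: interest  
ACC-104: deposit   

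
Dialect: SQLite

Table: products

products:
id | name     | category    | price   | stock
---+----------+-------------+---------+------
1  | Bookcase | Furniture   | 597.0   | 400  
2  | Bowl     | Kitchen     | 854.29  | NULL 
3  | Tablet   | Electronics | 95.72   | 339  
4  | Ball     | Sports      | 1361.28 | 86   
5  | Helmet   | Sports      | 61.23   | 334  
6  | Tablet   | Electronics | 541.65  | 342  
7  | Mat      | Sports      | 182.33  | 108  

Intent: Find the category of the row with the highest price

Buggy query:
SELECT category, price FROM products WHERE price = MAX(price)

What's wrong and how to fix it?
Bug: WHERE is evaluated per row; an aggregate over the whole table isn't defined there

Fix: Wrap MAX in a scalar subquery so WHERE compares against a single value

Corrected query:
SELECT category, price FROM products WHERE price = (SELECT MAX(price) FROM products)

Result:
category | price  
---------+--------
Sports   | 1361.28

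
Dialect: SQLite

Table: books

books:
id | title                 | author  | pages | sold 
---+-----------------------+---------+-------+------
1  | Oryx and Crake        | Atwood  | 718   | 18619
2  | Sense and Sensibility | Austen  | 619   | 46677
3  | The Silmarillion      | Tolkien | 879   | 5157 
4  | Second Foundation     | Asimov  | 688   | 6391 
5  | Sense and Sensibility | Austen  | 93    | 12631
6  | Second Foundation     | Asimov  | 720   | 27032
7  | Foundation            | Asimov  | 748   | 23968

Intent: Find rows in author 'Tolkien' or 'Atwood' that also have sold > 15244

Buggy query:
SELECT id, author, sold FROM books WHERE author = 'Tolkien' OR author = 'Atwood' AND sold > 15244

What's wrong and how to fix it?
Bug: Without parentheses, AND is evaluated before OR, so the sold filter only applies to the 'Atwood' branch

Fix: Add parentheses around the OR so the AND applies to both alternatives

Corrected query:
SELECT id, author, sold FROM books WHERE (author = 'Tolkien' OR author = 'Atwood') AND sold > 15244

Result:
id | author | sold 
---+--------+------
1  | Atwood | 18619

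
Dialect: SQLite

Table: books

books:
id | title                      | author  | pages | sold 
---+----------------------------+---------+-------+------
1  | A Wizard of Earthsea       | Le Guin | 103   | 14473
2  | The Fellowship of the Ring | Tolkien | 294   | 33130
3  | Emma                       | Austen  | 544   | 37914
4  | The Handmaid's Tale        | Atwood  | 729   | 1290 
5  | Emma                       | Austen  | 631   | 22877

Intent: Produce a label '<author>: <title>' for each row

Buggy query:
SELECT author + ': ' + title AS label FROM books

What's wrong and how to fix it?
Bug: '+' is numeric addition; on text columns SQLite converts them to 0 instead of concatenating

Fix: Use the || operator for string concatenation

Corrected query:
SELECT author || ': ' || title AS label FROM books

Result:
label                              
-----------------------------------
Le Guin: A Wizard of Earthsea      
Tolkien: The Fellowship of the Ring
Austen: Emma                       
Atwood: The Handmaid's Tale        
Austen: Emma                       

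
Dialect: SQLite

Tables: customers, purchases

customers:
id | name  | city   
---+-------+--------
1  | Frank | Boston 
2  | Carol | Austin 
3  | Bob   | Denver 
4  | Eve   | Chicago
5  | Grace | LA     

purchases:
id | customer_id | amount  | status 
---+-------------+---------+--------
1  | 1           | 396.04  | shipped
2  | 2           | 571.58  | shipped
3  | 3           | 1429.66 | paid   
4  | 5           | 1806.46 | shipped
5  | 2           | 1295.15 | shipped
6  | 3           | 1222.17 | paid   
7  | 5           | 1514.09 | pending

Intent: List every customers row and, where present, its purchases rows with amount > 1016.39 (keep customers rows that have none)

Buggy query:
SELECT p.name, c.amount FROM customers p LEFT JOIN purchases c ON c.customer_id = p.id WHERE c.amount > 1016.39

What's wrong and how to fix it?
Bug: Filtering c.amount in WHERE discards the NULL rows produced by LEFT JOIN, turning it into an inner join

Fix: Put 'c.amount > 1016.39' in the JOIN's ON clause instead of WHERE

Corrected query:
SELECT p.name, c.amount FROM customers p LEFT JOIN purchases c ON c.customer_id = p.id AND c.amount > 1016.39

Result:
name  | amount 
------+--------
Frank | NULL   
Carol | 1295.15
Bob   | 1222.17
Bob   | 1429.66
Eve   | NULL   
Grace | 1514.09
Grace | 1806.46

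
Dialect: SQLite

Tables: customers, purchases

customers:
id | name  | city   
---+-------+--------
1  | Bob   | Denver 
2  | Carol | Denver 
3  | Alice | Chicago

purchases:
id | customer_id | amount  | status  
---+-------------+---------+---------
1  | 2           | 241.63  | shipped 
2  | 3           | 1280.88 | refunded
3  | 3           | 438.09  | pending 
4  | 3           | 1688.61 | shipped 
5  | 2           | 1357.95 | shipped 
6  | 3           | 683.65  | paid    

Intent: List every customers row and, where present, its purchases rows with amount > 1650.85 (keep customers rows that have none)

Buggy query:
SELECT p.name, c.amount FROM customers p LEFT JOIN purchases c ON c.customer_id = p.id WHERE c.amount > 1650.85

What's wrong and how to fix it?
Bug: A WHERE condition on the right-hand table after LEFT JOIN drops unmatched parents

Fix: Put 'c.amount > 1650.85' in the JOIN's ON clause instead of WHERE

Corrected query:
SELECT p.name, c.amount FROM customers p LEFT JOIN purchases c ON c.customer_id = p.id AND c.amount > 1650.85

Result:
name  | amount 
------+--------
Bob   | NULL   
Carol | NULL   
Alice | 1688.61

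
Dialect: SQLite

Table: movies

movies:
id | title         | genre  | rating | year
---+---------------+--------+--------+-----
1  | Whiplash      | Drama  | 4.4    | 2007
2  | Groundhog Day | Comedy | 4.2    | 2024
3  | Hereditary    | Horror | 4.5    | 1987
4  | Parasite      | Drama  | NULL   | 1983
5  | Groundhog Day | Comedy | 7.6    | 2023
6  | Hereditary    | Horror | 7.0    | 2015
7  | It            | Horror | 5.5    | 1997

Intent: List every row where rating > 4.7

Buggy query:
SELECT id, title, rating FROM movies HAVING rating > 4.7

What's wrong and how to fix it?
Bug: HAVING filters the output of aggregation, but this query has no GROUP BY and no aggregate functions, so SQLite rejects it (HAVING clause on a non-aggregate query); the condition here is per row

Fix: Replace HAVING with WHERE since the condition applies to individual rows

Corrected query:
SELECT id, title, rating FROM movies WHERE rating > 4.7

Result:
id | title         | rating
---+---------------+-------
5  | Groundhog Day | 7.6   
6  | Hereditary    | 7     
7  | It            | 5.5   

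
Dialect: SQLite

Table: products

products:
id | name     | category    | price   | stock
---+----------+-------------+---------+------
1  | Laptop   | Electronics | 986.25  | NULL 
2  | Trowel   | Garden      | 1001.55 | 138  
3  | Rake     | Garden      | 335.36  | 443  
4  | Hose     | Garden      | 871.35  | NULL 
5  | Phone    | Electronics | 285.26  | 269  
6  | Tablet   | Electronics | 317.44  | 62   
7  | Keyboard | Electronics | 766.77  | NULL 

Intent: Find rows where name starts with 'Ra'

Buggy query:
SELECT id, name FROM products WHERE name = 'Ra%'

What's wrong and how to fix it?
Bug: '=' compares the literal string including the % character; pattern matching needs LIKE

Fix: Replace '=' with LIKE so 'Ra%' is treated as a pattern

Corrected query:
SELECT id, name FROM products WHERE name LIKE 'Ra%'

Result:
id | name
---+-----
3  | Rake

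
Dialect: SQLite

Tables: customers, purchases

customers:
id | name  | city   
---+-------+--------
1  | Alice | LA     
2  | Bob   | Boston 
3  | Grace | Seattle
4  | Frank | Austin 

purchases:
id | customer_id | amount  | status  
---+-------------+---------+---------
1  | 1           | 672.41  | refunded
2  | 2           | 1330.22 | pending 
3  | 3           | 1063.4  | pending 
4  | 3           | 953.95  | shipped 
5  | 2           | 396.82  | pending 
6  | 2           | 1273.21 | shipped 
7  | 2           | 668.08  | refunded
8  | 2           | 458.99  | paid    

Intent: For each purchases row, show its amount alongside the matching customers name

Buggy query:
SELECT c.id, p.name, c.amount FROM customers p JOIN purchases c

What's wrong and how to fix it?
Bug: Missing join condition: each purchases row is matched to all customers rows instead of just its own

Fix: Add ON c.customer_id = p.id to the JOIN

Corrected query:
SELECT c.id, p.name, c.amount FROM customers p JOIN purchases c ON c.customer_id = p.id

Result:
id | name  | amount 
---+-------+--------
1  | Alice | 672.41 
2  | Bob   | 1330.22
3  | Grace | 1063.4 
4  | Grace | 953.95 
5  | Bob   | 396.82 
6  | Bob   | 1273.21
7  | Bob   | 668.08 
8  | Bob   | 458.99 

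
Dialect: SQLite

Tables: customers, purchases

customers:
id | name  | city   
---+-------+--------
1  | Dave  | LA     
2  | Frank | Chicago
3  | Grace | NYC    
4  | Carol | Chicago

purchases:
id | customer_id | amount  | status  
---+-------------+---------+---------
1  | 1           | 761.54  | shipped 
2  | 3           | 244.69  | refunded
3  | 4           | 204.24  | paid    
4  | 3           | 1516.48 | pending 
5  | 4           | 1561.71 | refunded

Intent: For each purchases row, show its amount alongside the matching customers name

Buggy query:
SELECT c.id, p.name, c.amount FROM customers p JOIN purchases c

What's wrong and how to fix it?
Bug: JOIN with no ON clause produces a cartesian product; every purchases row pairs with every customers row

Fix: Add ON c.customer_id = p.id to the JOIN

Corrected query:
SELECT c.id, p.name, c.amount FROM customers p JOIN purchases c ON c.customer_id = p.id

Result:
id | name  | amount 
---+-------+--------
1  | Dave  | 761.54 
2  | Grace | 244.69 
3  | Carol | 204.24 
4  | Grace | 1516.48
5  | Carol | 1561.71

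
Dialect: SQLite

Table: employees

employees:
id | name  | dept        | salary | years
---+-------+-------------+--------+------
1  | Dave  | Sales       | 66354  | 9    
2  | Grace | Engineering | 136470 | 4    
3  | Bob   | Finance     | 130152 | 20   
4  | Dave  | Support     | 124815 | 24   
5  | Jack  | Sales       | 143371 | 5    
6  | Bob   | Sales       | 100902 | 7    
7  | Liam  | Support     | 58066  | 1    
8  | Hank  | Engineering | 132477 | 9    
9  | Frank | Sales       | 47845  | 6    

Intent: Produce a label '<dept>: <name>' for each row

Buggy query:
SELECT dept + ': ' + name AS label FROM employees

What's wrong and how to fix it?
Bug: '+' is numeric addition; on text columns SQLite converts them to 0 instead of concatenating

Fix: Use the || operator for string concatenation

Corrected query:
SELECT dept || ': ' || name AS label FROM employees

Result:
label             
------------------
Sales: Dave       
Engineering: Grace
Finance: Bob      
Support: Dave     
Sales: Jack       
Sales: Bob        
Support: Liam     
Engineering: Hank 
Sales: Frank      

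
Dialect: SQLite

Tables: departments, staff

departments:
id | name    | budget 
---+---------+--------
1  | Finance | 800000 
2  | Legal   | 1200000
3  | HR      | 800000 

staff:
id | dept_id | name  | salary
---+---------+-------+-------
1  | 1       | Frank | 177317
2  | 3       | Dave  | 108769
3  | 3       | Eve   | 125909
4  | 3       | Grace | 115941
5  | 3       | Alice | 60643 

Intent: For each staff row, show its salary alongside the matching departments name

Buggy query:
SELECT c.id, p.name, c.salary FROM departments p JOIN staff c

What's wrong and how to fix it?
Bug: JOIN with no ON clause produces a cartesian product; every staff row pairs with every departments row

Fix: Specify the join condition linking the foreign key to the parent id

Corrected query:
SELECT c.id, p.name, c.salary FROM departments p JOIN staff c ON c.dept_id = p.id

Result:
id | name    | salary
---+---------+-------
1  | Finance | 177317
2  | HR      | 108769
3  | HR      | 125909
4  | HR      | 115941
5  | HR      | 60643 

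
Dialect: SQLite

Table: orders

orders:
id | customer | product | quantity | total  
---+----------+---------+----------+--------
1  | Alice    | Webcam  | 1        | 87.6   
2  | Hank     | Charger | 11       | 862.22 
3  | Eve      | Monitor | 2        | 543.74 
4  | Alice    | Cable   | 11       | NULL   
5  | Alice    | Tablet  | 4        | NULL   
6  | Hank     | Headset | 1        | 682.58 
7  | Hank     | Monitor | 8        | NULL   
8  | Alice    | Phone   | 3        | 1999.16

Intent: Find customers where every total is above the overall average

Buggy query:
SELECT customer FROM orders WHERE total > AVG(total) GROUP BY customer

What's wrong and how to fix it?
Bug: WHERE evaluates per row before aggregation, so AVG() is unavailable

Fix: Compute the overall average in a scalar subquery and compare each group's MIN against it in HAVING

Corrected query:
SELECT customer FROM orders GROUP BY customer HAVING MIN(total) > (SELECT AVG(total) FROM orders)

Result:
(no rows)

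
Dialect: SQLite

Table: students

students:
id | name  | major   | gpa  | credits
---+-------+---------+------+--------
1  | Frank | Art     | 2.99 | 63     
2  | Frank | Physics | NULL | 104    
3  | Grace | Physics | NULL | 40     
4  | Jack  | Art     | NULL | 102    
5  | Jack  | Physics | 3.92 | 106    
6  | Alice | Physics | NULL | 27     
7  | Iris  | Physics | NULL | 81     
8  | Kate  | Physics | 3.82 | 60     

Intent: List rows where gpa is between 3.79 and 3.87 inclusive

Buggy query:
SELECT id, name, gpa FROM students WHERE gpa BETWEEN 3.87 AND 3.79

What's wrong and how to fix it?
Bug: BETWEEN expects the lower bound first; with 3.87 AND 3.79 the range is empty

Fix: Swap the bounds so the smaller value comes first

Corrected query:
SELECT id, name, gpa FROM students WHERE gpa BETWEEN 3.79 AND 3.87

Result:
id | name | gpa 
---+------+-----
8  | Kate | 3.82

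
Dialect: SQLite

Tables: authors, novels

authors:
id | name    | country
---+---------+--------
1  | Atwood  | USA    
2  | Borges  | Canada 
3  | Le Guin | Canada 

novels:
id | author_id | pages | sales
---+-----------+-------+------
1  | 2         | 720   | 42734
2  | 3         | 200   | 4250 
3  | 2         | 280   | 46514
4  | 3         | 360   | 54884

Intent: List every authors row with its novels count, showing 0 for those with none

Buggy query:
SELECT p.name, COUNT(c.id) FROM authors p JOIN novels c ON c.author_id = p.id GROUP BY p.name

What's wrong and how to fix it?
Bug: An inner join excludes parents with zero children

Fix: Switch to LEFT JOIN to retain unmatched parent rows

Corrected query:
SELECT p.name, COUNT(c.id) FROM authors p LEFT JOIN novels c ON c.author_id = p.id GROUP BY p.name

Result:
name    | COUNT(c.id)
--------+------------
Atwood  | 0          
Borges  | 2          
Le Guin | 2          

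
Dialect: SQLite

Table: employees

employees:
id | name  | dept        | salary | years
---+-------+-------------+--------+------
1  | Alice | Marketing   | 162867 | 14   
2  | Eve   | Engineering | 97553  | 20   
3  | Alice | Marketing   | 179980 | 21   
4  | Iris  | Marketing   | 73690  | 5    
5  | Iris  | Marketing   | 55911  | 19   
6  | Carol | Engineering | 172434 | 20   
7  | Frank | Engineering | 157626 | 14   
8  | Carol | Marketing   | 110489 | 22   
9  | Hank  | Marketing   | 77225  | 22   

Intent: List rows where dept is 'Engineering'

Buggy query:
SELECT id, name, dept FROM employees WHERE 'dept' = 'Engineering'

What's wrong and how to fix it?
Bug: Single quotes denote string literals in SQL; the column name is being compared as a constant string

Fix: Remove the quotes around the column name (or use double quotes for an identifier)

Corrected query:
SELECT id, name, dept FROM employees WHERE dept = 'Engineering'

Result:
id | name  | dept       
---+-------+------------
2  | Eve   | Engineering
6  | Carol | Engineering
7  | Frank | Engineering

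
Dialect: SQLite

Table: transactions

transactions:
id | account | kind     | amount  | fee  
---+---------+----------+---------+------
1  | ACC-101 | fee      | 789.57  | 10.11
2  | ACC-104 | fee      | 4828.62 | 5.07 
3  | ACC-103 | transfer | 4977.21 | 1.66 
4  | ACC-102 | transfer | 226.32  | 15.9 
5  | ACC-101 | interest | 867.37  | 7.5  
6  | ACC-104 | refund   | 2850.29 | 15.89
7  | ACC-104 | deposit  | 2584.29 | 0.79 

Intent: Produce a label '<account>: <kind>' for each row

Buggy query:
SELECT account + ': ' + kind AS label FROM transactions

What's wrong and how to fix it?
Bug: '+' is numeric addition; on text columns SQLite converts them to 0 instead of concatenating

Fix: Replace + with || to concatenate text

Corrected query:
SELECT account || ': ' || kind AS label FROM transactions

Result:
label            
-----------------
ACC-101: fee     
ACC-104: fee     
ACC-103: transfer
ACC-102: transfer
ACC-101: interest
ACC-104: refund  
ACC-104: deposit 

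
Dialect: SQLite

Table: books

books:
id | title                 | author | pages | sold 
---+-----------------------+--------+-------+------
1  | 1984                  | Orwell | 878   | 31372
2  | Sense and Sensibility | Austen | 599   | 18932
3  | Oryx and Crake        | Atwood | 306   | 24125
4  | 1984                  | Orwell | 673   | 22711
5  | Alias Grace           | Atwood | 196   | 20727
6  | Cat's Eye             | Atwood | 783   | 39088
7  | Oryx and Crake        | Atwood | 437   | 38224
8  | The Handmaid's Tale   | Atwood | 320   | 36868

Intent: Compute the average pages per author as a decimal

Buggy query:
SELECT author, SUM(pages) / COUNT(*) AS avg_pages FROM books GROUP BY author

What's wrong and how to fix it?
Bug: SUM(pages) and COUNT(*) are both integers; the division truncates the fractional part

Fix: Cast one side to REAL so the division keeps the fractional part

Corrected query:
SELECT author, SUM(pages) * 1.0 / COUNT(*) AS avg_pages FROM books GROUP BY author

Result:
author | avg_pages
-------+----------
Atwood | 408.4    
Austen | 599      
Orwell | 775.5    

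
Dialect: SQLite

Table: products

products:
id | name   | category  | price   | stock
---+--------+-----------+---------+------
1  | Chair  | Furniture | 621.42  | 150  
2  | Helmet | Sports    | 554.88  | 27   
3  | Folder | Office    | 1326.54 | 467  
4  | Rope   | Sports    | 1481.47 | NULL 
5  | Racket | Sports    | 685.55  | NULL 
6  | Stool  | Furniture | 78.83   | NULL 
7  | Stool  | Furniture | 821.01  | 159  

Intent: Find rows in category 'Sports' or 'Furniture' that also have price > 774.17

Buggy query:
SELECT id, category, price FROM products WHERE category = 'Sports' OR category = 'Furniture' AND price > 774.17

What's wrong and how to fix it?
Bug: AND binds tighter than OR, so this parses as category = 'Sports' OR (category = 'Furniture' AND price > 774.17)

Fix: Group the OR with parentheses (or use IN), then AND the threshold

Corrected query:
SELECT id, category, price FROM products WHERE (category = 'Sports' OR category = 'Furniture') AND price > 774.17

Result:
id | category  | price  
---+-----------+--------
4  | Sports    | 1481.47
7  | Furniture | 821.01 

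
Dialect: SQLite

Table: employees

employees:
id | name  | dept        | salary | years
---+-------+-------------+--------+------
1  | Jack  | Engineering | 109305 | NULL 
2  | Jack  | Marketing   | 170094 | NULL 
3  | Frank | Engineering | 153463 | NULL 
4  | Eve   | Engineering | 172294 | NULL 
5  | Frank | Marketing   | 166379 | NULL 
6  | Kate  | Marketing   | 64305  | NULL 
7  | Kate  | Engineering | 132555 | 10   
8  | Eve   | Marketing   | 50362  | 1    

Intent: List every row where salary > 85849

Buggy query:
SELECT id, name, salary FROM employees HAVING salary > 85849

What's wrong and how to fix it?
Bug: HAVING filters the output of aggregation, but this query has no GROUP BY and no aggregate functions, so SQLite rejects it (HAVING clause on a non-aggregate query); the condition here is per row

Fix: Use WHERE for row-level filtering

Corrected query:
SELECT id, name, salary FROM employees WHERE salary > 85849

Result:
id | name  | salary
---+-------+-------
1  | Jack  | 109305
2  | Jack  | 170094
3  | Frank | 153463
4  | Eve   | 172294
5  | Frank | 166379
7  | Kate  | 132555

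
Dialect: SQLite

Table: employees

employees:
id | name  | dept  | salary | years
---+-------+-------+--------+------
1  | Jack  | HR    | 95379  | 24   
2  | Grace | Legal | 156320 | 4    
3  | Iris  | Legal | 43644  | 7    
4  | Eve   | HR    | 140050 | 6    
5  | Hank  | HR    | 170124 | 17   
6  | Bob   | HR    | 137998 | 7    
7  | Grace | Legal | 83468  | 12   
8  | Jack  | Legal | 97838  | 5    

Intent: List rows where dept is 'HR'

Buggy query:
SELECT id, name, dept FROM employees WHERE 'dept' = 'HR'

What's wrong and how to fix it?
Bug: 'dept' in single quotes is a string literal, not the column; the comparison is literal-vs-literal and never true

Fix: Reference the column as dept without single quotes

Corrected query:
SELECT id, name, dept FROM employees WHERE dept = 'HR'

Result:
id | name | dept
---+------+-----
1  | Jack | HR  
4  | Eve  | HR  
5  | Hank | HR  
6  | Bob  | HR  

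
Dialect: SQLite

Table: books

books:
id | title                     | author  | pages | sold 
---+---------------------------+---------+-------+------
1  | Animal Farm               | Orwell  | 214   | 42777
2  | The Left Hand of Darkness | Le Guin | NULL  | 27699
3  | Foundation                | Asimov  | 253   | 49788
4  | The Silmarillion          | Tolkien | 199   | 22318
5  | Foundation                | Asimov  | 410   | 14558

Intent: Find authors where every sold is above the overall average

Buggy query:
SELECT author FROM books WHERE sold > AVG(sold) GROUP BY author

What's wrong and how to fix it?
Bug: WHERE evaluates per row before aggregation, so AVG() is unavailable

Fix: Compute the overall average in a scalar subquery and compare each group's MIN against it in HAVING

Corrected query:
SELECT author FROM books GROUP BY author HAVING MIN(sold) > (SELECT AVG(sold) FROM books)

Result:
author
------
Orwell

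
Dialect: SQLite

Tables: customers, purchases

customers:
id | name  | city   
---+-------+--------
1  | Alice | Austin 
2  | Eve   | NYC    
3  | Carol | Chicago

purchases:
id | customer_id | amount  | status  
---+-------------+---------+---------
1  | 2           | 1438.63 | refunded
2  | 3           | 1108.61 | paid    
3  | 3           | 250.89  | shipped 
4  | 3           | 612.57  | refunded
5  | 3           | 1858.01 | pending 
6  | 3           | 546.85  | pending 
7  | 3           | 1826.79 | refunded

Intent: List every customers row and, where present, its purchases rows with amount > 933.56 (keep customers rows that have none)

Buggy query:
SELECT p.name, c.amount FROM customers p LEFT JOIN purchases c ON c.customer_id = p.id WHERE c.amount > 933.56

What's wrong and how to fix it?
Bug: Filtering c.amount in WHERE discards the NULL rows produced by LEFT JOIN, turning it into an inner join

Fix: Put 'c.amount > 933.56' in the JOIN's ON clause instead of WHERE

Corrected query:
SELECT p.name, c.amount FROM customers p LEFT JOIN purchases c ON c.customer_id = p.id AND c.amount > 933.56

Result:
name  | amount 
------+--------
Alice | NULL   
Eve   | 1438.63
Carol | 1108.61
Carol | 1826.79
Carol | 1858.01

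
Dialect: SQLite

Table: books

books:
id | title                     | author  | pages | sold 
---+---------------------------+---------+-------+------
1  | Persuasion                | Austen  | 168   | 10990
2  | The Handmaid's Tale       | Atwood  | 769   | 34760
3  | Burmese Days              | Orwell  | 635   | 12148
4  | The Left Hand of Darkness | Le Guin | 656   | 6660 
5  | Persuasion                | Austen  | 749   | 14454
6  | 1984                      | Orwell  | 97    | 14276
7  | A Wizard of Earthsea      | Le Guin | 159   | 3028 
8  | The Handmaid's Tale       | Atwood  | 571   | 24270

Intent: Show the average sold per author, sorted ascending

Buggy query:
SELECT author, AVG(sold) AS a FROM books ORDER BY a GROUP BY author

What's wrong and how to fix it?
Bug: ORDER BY appears before GROUP BY; SQL clause order requires GROUP BY first

Fix: Move ORDER BY to the end, after GROUP BY

Corrected query:
SELECT author, AVG(sold) AS a FROM books GROUP BY author ORDER BY a

Result:
author  | a    
--------+------
Le Guin | 4844 
Austen  | 12722
Orwell  | 13212
Atwood  | 29515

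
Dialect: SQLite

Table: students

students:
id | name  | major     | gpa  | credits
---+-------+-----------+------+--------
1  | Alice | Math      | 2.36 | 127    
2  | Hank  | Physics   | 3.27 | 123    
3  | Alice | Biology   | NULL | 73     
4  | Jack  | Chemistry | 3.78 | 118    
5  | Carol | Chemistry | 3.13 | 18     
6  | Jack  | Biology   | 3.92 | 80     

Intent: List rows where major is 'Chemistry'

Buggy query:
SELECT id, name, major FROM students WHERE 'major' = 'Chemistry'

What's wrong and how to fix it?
Bug: Single quotes denote string literals in SQL; the column name is being compared as a constant string

Fix: Reference the column as major without single quotes

Corrected query:
SELECT id, name, major FROM students WHERE major = 'Chemistry'

Result:
id | name  | major    
---+-------+----------
4  | Jack  | Chemistry
5  | Carol | Chemistry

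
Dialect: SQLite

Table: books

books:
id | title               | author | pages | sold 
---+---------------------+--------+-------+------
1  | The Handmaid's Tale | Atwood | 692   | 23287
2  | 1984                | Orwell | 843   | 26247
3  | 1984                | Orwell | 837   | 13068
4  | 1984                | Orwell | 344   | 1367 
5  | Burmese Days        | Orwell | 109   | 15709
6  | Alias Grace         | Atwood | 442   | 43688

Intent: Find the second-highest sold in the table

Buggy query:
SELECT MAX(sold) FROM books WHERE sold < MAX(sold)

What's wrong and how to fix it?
Bug: MAX(sold) on the right of the comparison is an aggregate-in-WHERE error

Fix: Put the inner MAX in a scalar subquery

Corrected query:
SELECT MAX(sold) FROM books WHERE sold < (SELECT MAX(sold) FROM books)

Result:
MAX(sold)
---------
26247    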